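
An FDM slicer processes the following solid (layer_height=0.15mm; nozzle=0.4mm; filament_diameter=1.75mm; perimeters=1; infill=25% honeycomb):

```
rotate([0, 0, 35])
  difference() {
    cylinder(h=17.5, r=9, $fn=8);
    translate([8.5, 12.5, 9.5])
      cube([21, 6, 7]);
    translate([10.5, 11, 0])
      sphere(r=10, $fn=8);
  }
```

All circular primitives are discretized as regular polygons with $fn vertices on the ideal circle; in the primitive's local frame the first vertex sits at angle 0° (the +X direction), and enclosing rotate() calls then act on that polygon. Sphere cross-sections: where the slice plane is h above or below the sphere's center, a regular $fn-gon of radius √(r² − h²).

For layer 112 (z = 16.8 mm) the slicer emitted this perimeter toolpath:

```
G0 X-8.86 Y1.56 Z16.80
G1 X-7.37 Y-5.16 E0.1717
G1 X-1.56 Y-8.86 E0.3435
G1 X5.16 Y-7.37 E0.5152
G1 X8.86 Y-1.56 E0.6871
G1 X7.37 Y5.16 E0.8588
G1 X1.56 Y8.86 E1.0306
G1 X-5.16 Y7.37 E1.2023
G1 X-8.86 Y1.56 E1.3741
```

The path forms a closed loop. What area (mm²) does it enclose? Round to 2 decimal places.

Apply the shoelace formula to the sequence of (X, Y) vertices; enclosed area = 228.93 mm².

228.93 mm²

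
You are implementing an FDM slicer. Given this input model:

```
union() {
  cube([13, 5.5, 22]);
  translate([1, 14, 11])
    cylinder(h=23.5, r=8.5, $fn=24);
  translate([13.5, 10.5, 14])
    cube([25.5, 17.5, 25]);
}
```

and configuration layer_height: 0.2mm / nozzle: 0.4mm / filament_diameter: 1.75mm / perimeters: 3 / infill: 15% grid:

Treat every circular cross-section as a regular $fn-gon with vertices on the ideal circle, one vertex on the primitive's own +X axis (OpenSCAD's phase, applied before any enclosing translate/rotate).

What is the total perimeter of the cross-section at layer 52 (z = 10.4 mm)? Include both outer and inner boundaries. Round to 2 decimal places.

At z = 10.4 mm: the cube is present — its section is the full 13×5.5 rectangle (perimeter 37.00 mm); the cylinder at (1, 14) is not intersected at this z (z outside [11, 34.5]); the cube at (13.5, 10.5) is not intersected at this z (z outside [14, 39]); Combining (union): only the 13×5.5 cube is present, so the union is just that shape — boundary = 37.00 mm. Overall, the cross-section is a single solid region. Total boundary length (outer) = 37.00 mm.

37.00 mm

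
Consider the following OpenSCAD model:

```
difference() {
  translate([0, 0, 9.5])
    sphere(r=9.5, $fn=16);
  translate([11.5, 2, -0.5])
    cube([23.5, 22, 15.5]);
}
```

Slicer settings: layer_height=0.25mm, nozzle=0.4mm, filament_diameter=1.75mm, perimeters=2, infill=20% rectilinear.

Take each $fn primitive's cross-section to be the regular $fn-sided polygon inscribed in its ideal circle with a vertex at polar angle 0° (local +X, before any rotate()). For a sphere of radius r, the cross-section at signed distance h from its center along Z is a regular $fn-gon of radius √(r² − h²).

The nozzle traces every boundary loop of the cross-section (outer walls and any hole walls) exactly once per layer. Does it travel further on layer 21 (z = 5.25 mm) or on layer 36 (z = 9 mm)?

layer 36 (z = 9 mm)

Layer 21 (z = 5.25): the r=9.5 sphere contributes a regular 16-gon of circumradius √(9.5²−4.25²) = 8.496 (perimeter = 2·16·8.496·sin(180°/16) = 53.04 mm); the cube at (11.5, 2) (footprint 23.5×22) is included at this height (perimeter 91.00 mm); Taking the first minus the rest: starting from the r=9.5 sphere, the 23.5×22 cube at (11.5, 2) misses the remaining region (no effect) — boundary = 53.04 mm. So its perimeter = 53.04 mm. Layer 36 (z = 9): the sphere: section is a regular 16-gon, circumradius = √(r²−h²) = √(9.5²−0.5²) = 9.487 (perimeter = 2·16·9.487·sin(180°/16) = 59.23 mm); the cube at (11.5, 2) is present — its section is the full 23.5×22 rectangle (perimeter 91.00 mm); Taking the first minus the rest: starting from the r=9.5 sphere, the 23.5×22 cube at (11.5, 2) misses the remaining region (no effect) — boundary = 59.23 mm. So its perimeter = 59.23 mm. Layer 36 is larger (59.23 vs 53.04 mm).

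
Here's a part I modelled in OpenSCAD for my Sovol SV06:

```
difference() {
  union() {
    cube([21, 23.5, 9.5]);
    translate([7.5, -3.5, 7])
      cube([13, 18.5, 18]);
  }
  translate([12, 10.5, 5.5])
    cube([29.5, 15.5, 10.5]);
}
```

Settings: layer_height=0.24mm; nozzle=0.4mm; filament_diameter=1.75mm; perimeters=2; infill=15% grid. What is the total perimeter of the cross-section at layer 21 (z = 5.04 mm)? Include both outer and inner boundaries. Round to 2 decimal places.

At z = 5.04 mm: the cube (footprint 21×23.5) is included at this height (perimeter 89.00 mm); the cube at (7.5, -3.5) does not reach this height (z outside [7, 25]); Taking the union: only the 21×23.5 cube is present, so the union is just that shape — boundary = 89.00 mm; the cube at (12, 10.5) does not reach this height (z outside [5.5, 16]); After the difference (first − rest): none of the subtracted shapes is present at this height, so that combined region is unchanged — boundary = 89.00 mm. Overall, the cross-section is a single solid region. Total boundary length (outer) = 89.00 mm.

89.00 mm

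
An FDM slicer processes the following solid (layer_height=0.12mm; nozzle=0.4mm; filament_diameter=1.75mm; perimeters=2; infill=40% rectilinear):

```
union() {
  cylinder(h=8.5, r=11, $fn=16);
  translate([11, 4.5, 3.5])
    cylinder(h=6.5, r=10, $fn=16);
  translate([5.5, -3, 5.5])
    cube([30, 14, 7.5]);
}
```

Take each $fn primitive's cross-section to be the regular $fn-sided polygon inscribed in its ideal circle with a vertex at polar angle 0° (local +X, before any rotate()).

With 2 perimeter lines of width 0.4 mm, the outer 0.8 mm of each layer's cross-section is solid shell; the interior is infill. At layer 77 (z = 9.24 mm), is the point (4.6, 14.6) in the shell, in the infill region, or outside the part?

outside

At z = 9.24 mm: the cylinder is absent (z outside [0, 8.5]); the r=10 cylinder at (11, 4.5) contributes a regular 16-gon of circumradius 10; the 30×14 cube at (5.5, -3) contributes its full rectangle; Combining (union): the regions partially overlap (shared area 202.29 mm²), so overlapping operands fuse into one piece — 1 connected region. Overall, the cross-section is a single solid region. The nearest boundary edge runs (3.93, 11.57)→(7.17, 13.74); distance from the point to it = 2.15 mm. The point is not inside any of the regions above, so it lies outside the cross-section (2.15 mm from the nearest boundary).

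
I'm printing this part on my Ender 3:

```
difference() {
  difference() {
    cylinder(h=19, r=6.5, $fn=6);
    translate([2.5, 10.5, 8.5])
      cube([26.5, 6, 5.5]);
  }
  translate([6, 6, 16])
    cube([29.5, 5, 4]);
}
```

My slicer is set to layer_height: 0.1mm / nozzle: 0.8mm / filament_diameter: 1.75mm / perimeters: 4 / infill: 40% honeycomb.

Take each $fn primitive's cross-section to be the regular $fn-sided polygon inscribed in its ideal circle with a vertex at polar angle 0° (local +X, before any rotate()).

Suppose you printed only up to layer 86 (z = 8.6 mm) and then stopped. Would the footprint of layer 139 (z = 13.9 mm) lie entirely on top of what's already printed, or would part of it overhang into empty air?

entirely on top

Compare the two slices. At z = 8.6: the r=6.5 cylinder gives a regular 6-gon of circumradius 6.5 (constant along its height) (area = (6/2)·6.500²·sin(360°/6) = 109.77 mm²); the cube at (2.5, 10.5) is present — its section is the full 26.5×6 rectangle (area 159.00 mm²); Taking the first minus the rest: starting from the r=6.5 cylinder (109.77 mm²), the 26.5×6 cube at (2.5, 10.5) misses the remaining region (no effect) — area = 109.77 mm²; the cube at (6, 6) is absent (z outside [16, 20]); After the difference (first − rest): none of the subtracted shapes is present at this height, so that combined region is unchanged — area = 109.77 mm². At z = 13.9: the cylinder: section is a regular 6-gon, circumradius r=6.5 (area = (6/2)·6.500²·sin(360°/6) = 109.77 mm²); the cube at (2.5, 10.5) is present — its section is the full 26.5×6 rectangle (area 159.00 mm²); Subtracting the remaining from the first: starting from the r=6.5 cylinder (109.77 mm²), the 26.5×6 cube at (2.5, 10.5) misses the remaining region (no effect) — area = 109.77 mm²; the cube at (6, 6) is not intersected at this z (z outside [16, 20]); Taking the first minus the rest: none of the subtracted shapes is present at this height, so that combined region is unchanged — area = 109.77 mm². Checking containment: the cross-section at z = 13.9 is a subset of the cross-section at z = 8.6.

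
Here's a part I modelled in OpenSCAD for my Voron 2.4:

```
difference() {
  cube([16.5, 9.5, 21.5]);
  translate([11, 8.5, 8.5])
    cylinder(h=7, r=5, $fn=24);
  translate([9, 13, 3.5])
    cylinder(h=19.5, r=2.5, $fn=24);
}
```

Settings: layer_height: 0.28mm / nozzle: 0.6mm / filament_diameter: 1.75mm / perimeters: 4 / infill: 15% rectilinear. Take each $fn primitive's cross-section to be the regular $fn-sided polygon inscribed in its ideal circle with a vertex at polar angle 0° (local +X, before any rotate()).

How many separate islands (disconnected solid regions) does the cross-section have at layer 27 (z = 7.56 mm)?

1

At z = 7.56 mm: the cube is present — its section is the full 16.5×9.5 rectangle; the cylinder at (11, 8.5) is not intersected at this z (z outside [8.5, 15.5]); the cylinder at (9, 13): section is a regular 24-gon, circumradius r=2.5; Taking the first minus the rest: starting from the 16.5×9.5 cube, the r=2.5 cylinder at (9, 13) misses the remaining region (no effect) — 1 connected region. Overall, the cross-section is a single solid region. Island count = 1.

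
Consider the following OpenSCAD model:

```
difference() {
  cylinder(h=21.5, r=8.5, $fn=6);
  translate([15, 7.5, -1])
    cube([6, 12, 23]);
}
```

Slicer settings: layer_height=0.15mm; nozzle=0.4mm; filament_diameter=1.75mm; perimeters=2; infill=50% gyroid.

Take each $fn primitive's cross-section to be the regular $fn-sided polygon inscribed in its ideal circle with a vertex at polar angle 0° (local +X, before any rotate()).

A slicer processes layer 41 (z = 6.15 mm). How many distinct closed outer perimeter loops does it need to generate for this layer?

At z = 6.15 mm: the r=8.5 cylinder gives a regular 6-gon of circumradius 8.5 (constant along its height); the 6×12 cube at (15, 7.5) contributes its full rectangle; Subtracting the remaining from the first: starting from the r=8.5 cylinder, the 6×12 cube at (15, 7.5) misses the remaining region (no effect) — 1 connected region. The result has 1 disconnected region.

1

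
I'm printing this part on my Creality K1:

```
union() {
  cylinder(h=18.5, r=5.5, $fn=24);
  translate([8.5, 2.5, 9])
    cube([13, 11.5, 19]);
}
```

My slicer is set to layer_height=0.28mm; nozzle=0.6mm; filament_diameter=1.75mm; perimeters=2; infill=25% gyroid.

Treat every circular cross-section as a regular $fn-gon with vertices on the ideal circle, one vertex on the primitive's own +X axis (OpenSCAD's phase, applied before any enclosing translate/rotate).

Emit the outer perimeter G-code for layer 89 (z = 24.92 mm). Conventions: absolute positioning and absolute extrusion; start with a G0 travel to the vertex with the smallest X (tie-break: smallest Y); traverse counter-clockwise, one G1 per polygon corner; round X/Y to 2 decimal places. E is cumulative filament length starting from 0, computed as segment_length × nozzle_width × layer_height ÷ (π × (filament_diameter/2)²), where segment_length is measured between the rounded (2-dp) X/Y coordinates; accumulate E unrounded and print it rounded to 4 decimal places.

At z = 24.92 mm: the cylinder does not reach this height (z outside [0, 18.5]); the cube at (8.5, 2.5) is present — its section is the full 13×11.5 rectangle; Merging all regions: only the 13×11.5 cube at (8.5, 2.5) is present, so the union is just that shape — 1 connected region. The outline is a single polygon with 4 vertices. Extrusion per mm of travel: 0.6 × 0.28 / (π × 0.875²) = 0.069846. Accumulating E over each segment gives final E = 3.4225.

G0 X8.50 Y2.50 Z24.92
G1 X21.50 Y2.50 E0.9080
G1 X21.50 Y14.00 E1.7112
G1 X8.50 Y14.00 E2.6192
G1 X8.50 Y2.50 E3.4225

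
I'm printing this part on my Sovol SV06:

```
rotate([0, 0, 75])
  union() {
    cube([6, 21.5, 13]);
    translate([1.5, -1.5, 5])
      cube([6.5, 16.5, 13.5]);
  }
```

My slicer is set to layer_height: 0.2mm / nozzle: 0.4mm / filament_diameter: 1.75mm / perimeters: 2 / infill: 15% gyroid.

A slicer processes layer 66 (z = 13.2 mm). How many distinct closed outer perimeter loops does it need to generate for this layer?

1

At z = 13.2 mm: the cube does not reach this height (z outside [0, 13]); the cube at (1.5, -1.5) is present — its section is the full 6.5×16.5 rectangle; Taking the union: only the 6.5×16.5 cube at (1.5, -1.5) is present, so the union is just that shape — 1 connected region; (whole slice rotated 75° about Z — lengths, areas and connectivity unchanged). The result has 1 disconnected region.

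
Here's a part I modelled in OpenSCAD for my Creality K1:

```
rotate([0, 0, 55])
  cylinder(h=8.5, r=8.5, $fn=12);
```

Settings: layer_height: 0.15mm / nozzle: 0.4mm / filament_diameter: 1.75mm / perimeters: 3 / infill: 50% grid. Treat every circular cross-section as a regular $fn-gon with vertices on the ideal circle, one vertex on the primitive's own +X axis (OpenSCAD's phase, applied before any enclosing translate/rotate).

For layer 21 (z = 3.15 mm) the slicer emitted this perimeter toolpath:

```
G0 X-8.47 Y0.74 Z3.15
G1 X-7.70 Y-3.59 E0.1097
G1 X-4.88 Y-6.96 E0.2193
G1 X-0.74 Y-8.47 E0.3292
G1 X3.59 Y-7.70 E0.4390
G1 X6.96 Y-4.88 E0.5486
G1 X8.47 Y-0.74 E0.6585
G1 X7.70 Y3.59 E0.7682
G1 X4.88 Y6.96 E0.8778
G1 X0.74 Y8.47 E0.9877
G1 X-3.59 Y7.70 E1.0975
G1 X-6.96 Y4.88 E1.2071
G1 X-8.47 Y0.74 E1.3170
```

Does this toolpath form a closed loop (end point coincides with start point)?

yes

Start point (G0): (-8.47, 0.74). End point (last G1): the path returns to the start — closed.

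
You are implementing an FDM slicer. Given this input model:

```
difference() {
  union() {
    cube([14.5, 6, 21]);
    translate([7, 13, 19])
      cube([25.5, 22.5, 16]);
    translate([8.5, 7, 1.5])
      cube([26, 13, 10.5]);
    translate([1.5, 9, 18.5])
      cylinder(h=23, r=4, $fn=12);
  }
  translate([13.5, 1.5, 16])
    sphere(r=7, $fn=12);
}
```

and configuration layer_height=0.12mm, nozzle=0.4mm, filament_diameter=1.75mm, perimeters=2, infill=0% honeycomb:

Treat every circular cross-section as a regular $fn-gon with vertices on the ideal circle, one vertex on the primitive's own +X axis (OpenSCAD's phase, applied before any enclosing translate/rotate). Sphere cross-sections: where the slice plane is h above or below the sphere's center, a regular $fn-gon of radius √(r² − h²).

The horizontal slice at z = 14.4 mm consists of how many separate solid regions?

1

At z = 14.4 mm: the cube (footprint 14.5×6) is included at this height; the cube at (7, 13) is absent (z outside [19, 35]); the cube at (8.5, 7) is not intersected at this z (z outside [1.5, 12]); the cylinder at (1.5, 9) is absent (z outside [18.5, 41.5]); Combining (union): only the 14.5×6 cube is present, so the union is just that shape — 1 connected region; the sphere at (13.5, 1.5): section is a regular 12-gon, circumradius = √(r²−h²) = √(7²−1.6²) = 6.815; After the difference (first − rest): starting from the result so far, the r=7 sphere at (13.5, 1.5) partially overlaps it — only the 43.44 mm² overlap (of its 139.32 mm²) is removed, clipping the outline — 1 connected region. The result has 1 disconnected region.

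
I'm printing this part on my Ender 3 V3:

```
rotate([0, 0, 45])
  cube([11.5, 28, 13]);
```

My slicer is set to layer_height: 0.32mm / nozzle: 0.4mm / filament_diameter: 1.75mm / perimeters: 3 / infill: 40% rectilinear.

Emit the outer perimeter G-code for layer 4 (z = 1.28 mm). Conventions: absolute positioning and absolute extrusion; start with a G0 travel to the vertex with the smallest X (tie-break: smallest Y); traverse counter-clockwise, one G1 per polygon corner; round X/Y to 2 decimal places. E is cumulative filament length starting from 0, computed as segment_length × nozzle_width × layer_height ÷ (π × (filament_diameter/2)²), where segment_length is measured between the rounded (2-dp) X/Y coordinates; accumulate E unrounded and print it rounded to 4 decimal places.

G0 X-19.80 Y19.80 Z1.28
G1 X0.00 Y0.00 E1.4901
G1 X8.13 Y8.13 E2.1020
G1 X-11.67 Y27.93 E3.5921
G1 X-19.80 Y19.80 E4.2040

At z = 1.28 mm: the cube (footprint 11.5×28) is included at this height; (whole slice rotated 45° about Z — lengths, areas and connectivity unchanged). The outline is a single polygon with 4 vertices. Extrusion per mm of travel: 0.4 × 0.32 / (π × 0.875²) = 0.053216. Accumulating E over each segment gives final E = 4.2040.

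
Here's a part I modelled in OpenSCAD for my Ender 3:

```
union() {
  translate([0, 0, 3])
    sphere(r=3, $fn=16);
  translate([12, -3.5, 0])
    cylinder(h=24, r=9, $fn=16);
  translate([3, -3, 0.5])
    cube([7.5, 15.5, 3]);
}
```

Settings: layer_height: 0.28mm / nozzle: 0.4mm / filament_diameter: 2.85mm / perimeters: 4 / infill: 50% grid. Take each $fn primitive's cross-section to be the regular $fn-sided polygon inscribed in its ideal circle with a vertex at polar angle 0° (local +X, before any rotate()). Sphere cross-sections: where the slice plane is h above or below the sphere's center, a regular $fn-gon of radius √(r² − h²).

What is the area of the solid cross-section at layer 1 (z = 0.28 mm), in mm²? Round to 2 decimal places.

At z = 0.28 mm: the r=3 sphere contributes a regular 16-gon of circumradius √(3²−2.72²) = 1.266 (area = (16/2)·1.266²·sin(360°/16) = 4.90 mm²); the cylinder at (12, -3.5): section is a regular 16-gon, circumradius r=9 (area = (16/2)·9.000²·sin(360°/16) = 247.98 mm²); the cube at (3, -3) does not reach this height (z outside [0.5, 3.5]); Taking the union: the 2 present regions are separate (no shared area or edge), so areas and boundary lengths simply add and each stays a separate island — area = 252.88 mm². Overall, the cross-section has 2 separate islands. Net area = 252.88 mm².

252.88 mm²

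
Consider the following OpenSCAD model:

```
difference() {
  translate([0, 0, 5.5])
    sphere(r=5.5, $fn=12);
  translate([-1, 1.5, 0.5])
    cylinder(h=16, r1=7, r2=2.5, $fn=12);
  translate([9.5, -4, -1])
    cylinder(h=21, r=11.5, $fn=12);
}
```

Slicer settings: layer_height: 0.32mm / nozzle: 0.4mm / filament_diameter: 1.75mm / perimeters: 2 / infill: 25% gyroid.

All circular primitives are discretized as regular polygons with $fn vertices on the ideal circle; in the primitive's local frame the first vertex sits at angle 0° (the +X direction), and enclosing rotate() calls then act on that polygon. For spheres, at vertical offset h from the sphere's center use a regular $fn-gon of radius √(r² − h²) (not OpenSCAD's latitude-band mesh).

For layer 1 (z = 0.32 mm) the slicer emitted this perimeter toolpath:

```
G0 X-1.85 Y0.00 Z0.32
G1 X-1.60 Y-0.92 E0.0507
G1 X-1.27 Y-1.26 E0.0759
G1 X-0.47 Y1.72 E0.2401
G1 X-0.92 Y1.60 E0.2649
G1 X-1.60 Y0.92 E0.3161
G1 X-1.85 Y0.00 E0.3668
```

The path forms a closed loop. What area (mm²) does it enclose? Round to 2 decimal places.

Apply the shoelace formula to the sequence of (X, Y) vertices; enclosed area = 2.01 mm².

2.01 mm²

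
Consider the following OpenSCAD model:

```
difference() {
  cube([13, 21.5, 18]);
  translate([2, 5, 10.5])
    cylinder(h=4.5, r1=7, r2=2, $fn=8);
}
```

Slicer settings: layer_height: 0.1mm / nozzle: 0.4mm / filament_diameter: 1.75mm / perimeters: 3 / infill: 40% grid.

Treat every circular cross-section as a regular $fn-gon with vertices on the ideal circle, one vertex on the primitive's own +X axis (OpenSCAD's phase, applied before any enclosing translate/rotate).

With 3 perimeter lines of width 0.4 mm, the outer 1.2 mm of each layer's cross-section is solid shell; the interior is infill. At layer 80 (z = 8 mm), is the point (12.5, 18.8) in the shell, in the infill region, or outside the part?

shell

At z = 8 mm: the cube is present — its section is the full 13×21.5 rectangle; the cone at (2, 5) does not reach this height (z outside [10.5, 15]); After the difference (first − rest): none of the subtracted shapes is present at this height, so the 13×21.5 cube is unchanged — 1 connected region. Overall, the cross-section is a single solid region. The nearest boundary edge runs (13.00, 0.00)→(13.00, 21.50); distance from the point to it = 0.50 mm. The point is inside the cross-section, 0.50 mm from the nearest boundary — within the 1.2 mm shell band (3 × 0.4).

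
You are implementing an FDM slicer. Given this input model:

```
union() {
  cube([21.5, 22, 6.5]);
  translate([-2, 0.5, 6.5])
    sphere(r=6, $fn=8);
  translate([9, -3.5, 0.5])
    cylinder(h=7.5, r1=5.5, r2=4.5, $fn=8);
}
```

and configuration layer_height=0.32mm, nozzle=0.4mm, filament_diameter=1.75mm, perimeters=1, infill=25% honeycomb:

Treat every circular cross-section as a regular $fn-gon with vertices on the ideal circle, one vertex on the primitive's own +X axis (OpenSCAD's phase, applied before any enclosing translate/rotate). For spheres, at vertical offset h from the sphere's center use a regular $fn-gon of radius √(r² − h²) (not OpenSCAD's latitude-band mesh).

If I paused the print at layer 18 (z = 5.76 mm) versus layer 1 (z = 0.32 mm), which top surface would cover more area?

Layer 18 (z = 5.76): the cube is present — its section is the full 21.5×22 rectangle (area 473.00 mm²); the sphere at (-2, 0.5): section is a regular 8-gon, circumradius = √(r²−h²) = √(6²−0.74²) = 5.954 (area = (8/2)·5.954²·sin(360°/8) = 100.27 mm²); the cone at (9, -3.5) (r1=5.5→r2=4.5) has section circumradius 4.799 here — a regular 8-gon (area = (8/2)·4.799²·sin(360°/8) = 65.13 mm²); Combining (union): the regions partially overlap — summed areas 638.41 mm² minus the doubly-counted overlap 19.99 mm² gives 618.42 mm² — area = 618.42 mm². So its area = 618.42 mm². Layer 1 (z = 0.32): the cube (footprint 21.5×22) is included at this height (area 473.00 mm²); the sphere at (-2, 0.5) does not reach this height (|z−center|=6.180 > r=6); the cone at (9, -3.5) is absent (z outside [0.5, 8]); Taking the union: only the 21.5×22 cube is present, so the union is just that shape — area = 473.00 mm². So its area = 473.00 mm². Layer 18 is larger (618.42 vs 473.00 mm²).

layer 18 (z = 5.76 mm)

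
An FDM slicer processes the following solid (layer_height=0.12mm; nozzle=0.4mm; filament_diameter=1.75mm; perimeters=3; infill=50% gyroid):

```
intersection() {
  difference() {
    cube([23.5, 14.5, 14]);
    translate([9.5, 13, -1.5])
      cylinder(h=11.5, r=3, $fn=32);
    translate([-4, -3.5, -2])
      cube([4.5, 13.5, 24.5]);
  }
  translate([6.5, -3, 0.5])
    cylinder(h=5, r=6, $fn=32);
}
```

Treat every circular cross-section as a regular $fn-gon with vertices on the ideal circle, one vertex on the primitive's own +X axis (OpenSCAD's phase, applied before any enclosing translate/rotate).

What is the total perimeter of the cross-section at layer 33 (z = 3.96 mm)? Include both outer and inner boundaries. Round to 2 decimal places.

At z = 3.96 mm: the 23.5×14.5 cube contributes its full rectangle (perimeter 76.00 mm); the cylinder at (9.5, 13): section is a regular 32-gon, circumradius r=3 (perimeter = 2·32·3.000·sin(180°/32) = 18.82 mm); the 4.5×13.5 cube at (-4, -3.5) contributes its full rectangle (perimeter 36.00 mm); Subtracting the remaining from the first: starting from the 23.5×14.5 cube, the r=3 cylinder at (9.5, 13) partially overlaps it — only the 22.62 mm² overlap (of its 28.09 mm²) is removed, clipping the outline; the 4.5×13.5 cube at (-4, -3.5) partially overlaps it — only the 5.00 mm² overlap (of its 60.75 mm²) is removed, clipping the outline — boundary = 83.39 mm; the cylinder at (6.5, -3): section is a regular 32-gon, circumradius r=6 (perimeter = 2·32·6.000·sin(180°/32) = 37.64 mm); After intersecting: the r=6 cylinder at (6.5, -3) partially overlaps that combined region; clipping to the common part keeps 21.87 mm² — boundary = 22.85 mm. Overall, the cross-section is a single solid region. Total boundary length (outer) = 22.85 mm.

22.85 mm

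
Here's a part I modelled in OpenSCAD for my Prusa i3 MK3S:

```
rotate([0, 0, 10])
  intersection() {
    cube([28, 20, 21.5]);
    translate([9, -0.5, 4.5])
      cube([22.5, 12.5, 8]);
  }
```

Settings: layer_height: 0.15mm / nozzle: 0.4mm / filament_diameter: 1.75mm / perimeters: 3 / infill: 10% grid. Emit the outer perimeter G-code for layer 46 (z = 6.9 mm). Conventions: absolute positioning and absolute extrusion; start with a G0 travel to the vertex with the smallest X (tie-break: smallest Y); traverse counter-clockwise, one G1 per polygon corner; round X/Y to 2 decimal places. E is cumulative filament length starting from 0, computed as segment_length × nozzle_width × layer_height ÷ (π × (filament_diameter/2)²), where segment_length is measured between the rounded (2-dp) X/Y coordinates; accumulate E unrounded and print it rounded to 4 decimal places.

At z = 6.9 mm: the cube (footprint 28×20) is included at this height; the cube at (9, -0.5) is present — its section is the full 22.5×12.5 rectangle; After intersecting: the 22.5×12.5 cube at (9, -0.5) partially overlaps the 28×20 cube; clipping to the common part keeps 228.00 mm² — 1 connected region; (rotated 10° about Z; rotation is an isometry so areas/perimeters/island counts are preserved). The outline is a single polygon with 4 vertices. Extrusion per mm of travel: 0.4 × 0.15 / (π × 0.875²) = 0.024945. Accumulating E over each segment gives final E = 1.5466.

G0 X6.78 Y13.38 Z6.90
G1 X8.86 Y1.56 E0.2994
G1 X27.57 Y4.86 E0.7733
G1 X25.49 Y16.68 E1.0727
G1 X6.78 Y13.38 E1.5466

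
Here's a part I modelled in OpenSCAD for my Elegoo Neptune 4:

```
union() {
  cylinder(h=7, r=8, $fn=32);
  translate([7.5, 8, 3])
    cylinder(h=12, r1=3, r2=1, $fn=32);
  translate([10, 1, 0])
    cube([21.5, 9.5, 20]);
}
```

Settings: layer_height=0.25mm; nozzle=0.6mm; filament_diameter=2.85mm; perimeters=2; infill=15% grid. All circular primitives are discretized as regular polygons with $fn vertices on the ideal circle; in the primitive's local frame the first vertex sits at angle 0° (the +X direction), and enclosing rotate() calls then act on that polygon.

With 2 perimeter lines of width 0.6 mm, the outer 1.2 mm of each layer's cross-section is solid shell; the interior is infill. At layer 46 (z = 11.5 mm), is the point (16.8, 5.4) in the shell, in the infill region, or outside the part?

infill

At z = 11.5 mm: the cylinder is absent (z outside [0, 7]); the cone at (7.5, 8) (r1=3→r2=1) has section circumradius 1.583 here — a regular 32-gon; the cube at (10, 1) (footprint 21.5×9.5) is included at this height; Combining (union): the 2 present regions are separate (no shared area or edge), so areas and boundary lengths simply add and each stays a separate island — 2 connected regions. Overall, the cross-section has 2 separate islands. The nearest boundary edge runs (31.50, 1.00)→(10.00, 1.00); distance from the point to it = 4.40 mm. (Shell/infill is judged within the island containing the point — the largest one.) The point is inside the cross-section and 4.40 mm from the nearest boundary — more than the 1.2 mm shell width (2 × 0.6), so it's in the infill interior.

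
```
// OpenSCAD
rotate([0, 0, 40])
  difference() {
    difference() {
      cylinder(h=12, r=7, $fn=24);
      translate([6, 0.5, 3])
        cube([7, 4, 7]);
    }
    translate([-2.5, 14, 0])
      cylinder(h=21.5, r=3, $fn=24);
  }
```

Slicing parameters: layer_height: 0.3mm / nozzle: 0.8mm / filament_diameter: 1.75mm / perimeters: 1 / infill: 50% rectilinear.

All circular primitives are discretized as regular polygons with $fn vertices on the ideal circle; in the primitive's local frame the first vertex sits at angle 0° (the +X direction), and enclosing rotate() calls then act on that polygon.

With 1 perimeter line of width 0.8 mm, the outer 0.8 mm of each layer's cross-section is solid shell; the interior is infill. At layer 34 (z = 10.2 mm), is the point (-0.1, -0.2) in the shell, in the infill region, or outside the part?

infill

At z = 10.2 mm: the cylinder: section is a regular 24-gon, circumradius r=7; the cube at (6, 0.5) is not intersected at this z (z outside [3, 10]); Subtracting the remaining from the first: none of the subtracted shapes is present at this height, so the r=7 cylinder is unchanged — 1 connected region; the r=3 cylinder at (-2.5, 14) gives a regular 24-gon of circumradius 3 (constant along its height); After the difference (first − rest): starting from that combined region, the r=3 cylinder at (-2.5, 14) misses the remaining region (no effect) — 1 connected region; (rotated 40° about Z; rotation is an isometry so areas/perimeters/island counts are preserved). Overall, the cross-section is a single solid region. Undo the 40° rotation: the query point maps to (-0.205, -0.089) in the un-rotated model frame. The nearest boundary edge runs (-6.06, -3.50)→(-6.76, -1.81); distance from the point to it = 6.72 mm. The point is inside the cross-section and 6.72 mm from the nearest boundary — more than the 0.8 mm shell width (1 × 0.8), so it's in the infill interior.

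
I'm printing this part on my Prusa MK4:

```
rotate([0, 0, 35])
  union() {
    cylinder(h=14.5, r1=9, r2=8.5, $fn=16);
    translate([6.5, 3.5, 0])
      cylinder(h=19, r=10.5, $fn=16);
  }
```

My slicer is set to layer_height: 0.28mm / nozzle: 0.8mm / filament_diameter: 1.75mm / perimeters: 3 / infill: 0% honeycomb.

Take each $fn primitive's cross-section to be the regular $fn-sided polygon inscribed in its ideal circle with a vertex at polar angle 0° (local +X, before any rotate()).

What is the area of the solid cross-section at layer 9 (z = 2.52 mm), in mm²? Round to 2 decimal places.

At z = 2.52 mm: the cone: at t=0.174 of its height the radius interpolates to r₁+(r₂−r₁)t = 8.913, giving a regular 16-gon of that circumradius (area = (16/2)·8.913²·sin(360°/16) = 243.21 mm²); the r=10.5 cylinder at (6.5, 3.5) gives a regular 16-gon of circumradius 10.5 (constant along its height) (area = (16/2)·10.500²·sin(360°/16) = 337.53 mm²); Combining (union): the regions partially overlap — summed areas 580.74 mm² minus the doubly-counted overlap 149.04 mm² gives 431.70 mm² — area = 431.70 mm²; (rotated 35° about Z; rotation is an isometry so areas/perimeters/island counts are preserved). Overall, the cross-section is a single solid region. Net area = 431.70 mm².

431.70 mm²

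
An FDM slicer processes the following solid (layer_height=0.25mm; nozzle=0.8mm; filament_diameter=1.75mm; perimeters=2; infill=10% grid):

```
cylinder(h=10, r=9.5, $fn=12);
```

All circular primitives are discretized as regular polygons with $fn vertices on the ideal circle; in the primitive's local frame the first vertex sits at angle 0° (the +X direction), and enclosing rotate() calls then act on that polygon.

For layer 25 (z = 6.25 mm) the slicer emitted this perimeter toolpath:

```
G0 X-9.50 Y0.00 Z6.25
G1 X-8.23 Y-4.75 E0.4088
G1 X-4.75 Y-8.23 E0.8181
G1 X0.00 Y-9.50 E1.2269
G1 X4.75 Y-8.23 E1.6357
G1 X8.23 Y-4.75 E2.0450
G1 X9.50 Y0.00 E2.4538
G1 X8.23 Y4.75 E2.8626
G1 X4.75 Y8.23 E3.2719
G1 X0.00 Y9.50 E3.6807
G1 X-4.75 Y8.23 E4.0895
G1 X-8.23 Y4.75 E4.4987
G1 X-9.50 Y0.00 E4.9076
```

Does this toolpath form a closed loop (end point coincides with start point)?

yes

Start point (G0): (-9.50, 0.00). End point (last G1): the path returns to the start — closed.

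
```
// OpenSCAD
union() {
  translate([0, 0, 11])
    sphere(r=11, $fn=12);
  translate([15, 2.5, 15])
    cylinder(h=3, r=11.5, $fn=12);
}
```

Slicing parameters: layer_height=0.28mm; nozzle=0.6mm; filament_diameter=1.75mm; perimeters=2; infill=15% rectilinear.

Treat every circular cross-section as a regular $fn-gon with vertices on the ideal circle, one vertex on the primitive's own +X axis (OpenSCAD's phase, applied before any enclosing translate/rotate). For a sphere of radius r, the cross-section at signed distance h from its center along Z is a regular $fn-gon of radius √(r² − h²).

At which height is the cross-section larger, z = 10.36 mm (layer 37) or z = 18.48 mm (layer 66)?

Layer 37 (z = 10.36): the r=11 sphere slices to a regular 12-gon of circumradius 10.981 (√(r²−h²) with h=0.64 from center) (area = (12/2)·10.981²·sin(360°/12) = 361.77 mm²); the cylinder at (15, 2.5) does not reach this height (z outside [15, 18]); Combining (union): only the r=11 sphere is present, so the union is just that shape — area = 361.77 mm². So its area = 361.77 mm². Layer 66 (z = 18.48): the r=11 sphere contributes a regular 12-gon of circumradius √(11²−7.48²) = 8.065 (area = (12/2)·8.065²·sin(360°/12) = 195.15 mm²); the cylinder at (15, 2.5) is absent (z outside [15, 18]); Taking the union: only the r=11 sphere is present, so the union is just that shape — area = 195.15 mm². So its area = 195.15 mm². Layer 37 is larger (361.77 vs 195.15 mm²).

layer 37 (z = 10.36 mm)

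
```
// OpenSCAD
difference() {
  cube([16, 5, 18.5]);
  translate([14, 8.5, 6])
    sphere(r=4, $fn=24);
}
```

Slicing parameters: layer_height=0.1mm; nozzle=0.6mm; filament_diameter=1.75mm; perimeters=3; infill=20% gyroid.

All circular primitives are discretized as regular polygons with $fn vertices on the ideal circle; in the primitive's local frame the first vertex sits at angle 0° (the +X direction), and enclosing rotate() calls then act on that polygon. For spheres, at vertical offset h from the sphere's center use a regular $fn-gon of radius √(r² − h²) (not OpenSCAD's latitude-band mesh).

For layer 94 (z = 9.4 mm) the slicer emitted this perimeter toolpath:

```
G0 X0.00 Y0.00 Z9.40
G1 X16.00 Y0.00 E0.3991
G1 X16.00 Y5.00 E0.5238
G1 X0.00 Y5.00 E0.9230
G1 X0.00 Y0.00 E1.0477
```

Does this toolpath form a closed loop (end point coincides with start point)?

Start point (G0): (0.00, 0.00). End point (last G1): the path returns to the start — closed.

yes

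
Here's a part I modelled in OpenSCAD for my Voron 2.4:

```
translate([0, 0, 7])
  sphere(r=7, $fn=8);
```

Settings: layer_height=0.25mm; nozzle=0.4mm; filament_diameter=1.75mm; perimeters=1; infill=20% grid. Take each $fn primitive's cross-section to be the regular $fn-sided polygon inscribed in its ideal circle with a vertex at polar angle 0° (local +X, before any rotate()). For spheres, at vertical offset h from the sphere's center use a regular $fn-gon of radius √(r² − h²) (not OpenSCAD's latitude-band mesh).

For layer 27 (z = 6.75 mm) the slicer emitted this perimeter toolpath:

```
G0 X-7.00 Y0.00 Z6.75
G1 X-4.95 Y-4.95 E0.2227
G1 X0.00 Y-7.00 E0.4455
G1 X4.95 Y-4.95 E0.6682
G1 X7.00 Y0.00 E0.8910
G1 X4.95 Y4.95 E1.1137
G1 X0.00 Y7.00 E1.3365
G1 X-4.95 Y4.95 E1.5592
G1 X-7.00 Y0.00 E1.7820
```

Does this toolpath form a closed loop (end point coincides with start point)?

Start point (G0): (-7.00, 0.00). End point (last G1): the path returns to the start — closed.

yes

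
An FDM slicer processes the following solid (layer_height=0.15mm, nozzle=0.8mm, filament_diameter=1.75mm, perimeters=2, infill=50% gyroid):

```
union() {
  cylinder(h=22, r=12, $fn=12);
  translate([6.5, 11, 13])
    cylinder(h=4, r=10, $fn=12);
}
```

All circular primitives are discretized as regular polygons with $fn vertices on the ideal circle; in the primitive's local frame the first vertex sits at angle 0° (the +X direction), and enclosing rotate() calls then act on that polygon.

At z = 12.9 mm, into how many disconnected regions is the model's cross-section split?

At z = 12.9 mm: the r=12 cylinder gives a regular 12-gon of circumradius 12 (constant along its height); the cylinder at (6.5, 11) does not reach this height (z outside [13, 17]); Taking the union: only the r=12 cylinder is present, so the union is just that shape — 1 connected region. The result has 1 disconnected region.

1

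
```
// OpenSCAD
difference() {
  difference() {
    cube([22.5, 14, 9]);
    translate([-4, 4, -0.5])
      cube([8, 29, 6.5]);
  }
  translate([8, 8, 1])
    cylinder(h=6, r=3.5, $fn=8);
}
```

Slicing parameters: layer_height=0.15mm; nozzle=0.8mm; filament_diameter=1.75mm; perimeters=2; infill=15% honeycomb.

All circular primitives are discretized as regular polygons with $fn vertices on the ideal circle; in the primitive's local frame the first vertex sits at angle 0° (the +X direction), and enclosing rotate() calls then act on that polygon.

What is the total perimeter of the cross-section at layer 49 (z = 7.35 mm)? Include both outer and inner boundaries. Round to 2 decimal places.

73.00 mm

At z = 7.35 mm: the cube (footprint 22.5×14) is included at this height (perimeter 73.00 mm); the cube at (-4, 4) does not reach this height (z outside [-0.5, 6]); After the difference (first − rest): none of the subtracted shapes is present at this height, so the 22.5×14 cube is unchanged — boundary = 73.00 mm; the cylinder at (8, 8) is not intersected at this z (z outside [1, 7]); Subtracting the remaining from the first: none of the subtracted shapes is present at this height, so the result so far is unchanged — boundary = 73.00 mm. Overall, the cross-section is a single solid region. Total boundary length (outer) = 73.00 mm.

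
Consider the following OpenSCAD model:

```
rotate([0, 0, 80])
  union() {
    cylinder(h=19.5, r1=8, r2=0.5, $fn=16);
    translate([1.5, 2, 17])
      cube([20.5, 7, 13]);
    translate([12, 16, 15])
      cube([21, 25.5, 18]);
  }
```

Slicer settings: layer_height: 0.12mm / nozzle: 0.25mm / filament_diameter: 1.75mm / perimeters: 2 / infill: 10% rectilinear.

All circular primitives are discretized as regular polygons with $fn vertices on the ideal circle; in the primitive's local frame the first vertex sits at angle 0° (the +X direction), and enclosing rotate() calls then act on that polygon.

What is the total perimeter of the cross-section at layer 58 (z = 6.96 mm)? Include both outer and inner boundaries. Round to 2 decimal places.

33.23 mm

At z = 6.96 mm: the cone (r1=8→r2=0.5) has section circumradius 5.323 here — a regular 16-gon (perimeter = 2·16·5.323·sin(180°/16) = 33.23 mm); the cube at (1.5, 2) is not intersected at this z (z outside [17, 30]); the cube at (12, 16) is absent (z outside [15, 33]); Taking the union: only the cone is present, so the union is just that shape — boundary = 33.23 mm; (rotated 80° about Z; rotation is an isometry so areas/perimeters/island counts are preserved). Overall, the cross-section is a single solid region. Total boundary length (outer) = 33.23 mm.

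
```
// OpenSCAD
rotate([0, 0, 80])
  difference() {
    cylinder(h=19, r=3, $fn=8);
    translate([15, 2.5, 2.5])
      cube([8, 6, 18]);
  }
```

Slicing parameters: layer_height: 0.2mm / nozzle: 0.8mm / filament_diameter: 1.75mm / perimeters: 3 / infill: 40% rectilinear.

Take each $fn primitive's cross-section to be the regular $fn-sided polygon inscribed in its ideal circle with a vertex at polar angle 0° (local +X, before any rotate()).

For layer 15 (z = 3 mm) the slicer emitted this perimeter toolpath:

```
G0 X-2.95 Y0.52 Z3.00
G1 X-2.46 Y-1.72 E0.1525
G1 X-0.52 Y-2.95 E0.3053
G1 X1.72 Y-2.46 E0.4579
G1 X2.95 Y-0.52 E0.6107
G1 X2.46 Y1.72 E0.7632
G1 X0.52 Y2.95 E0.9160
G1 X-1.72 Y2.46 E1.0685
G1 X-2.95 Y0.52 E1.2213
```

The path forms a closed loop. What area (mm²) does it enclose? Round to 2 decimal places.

25.43 mm²

Apply the shoelace formula to the sequence of (X, Y) vertices; enclosed area = 25.43 mm².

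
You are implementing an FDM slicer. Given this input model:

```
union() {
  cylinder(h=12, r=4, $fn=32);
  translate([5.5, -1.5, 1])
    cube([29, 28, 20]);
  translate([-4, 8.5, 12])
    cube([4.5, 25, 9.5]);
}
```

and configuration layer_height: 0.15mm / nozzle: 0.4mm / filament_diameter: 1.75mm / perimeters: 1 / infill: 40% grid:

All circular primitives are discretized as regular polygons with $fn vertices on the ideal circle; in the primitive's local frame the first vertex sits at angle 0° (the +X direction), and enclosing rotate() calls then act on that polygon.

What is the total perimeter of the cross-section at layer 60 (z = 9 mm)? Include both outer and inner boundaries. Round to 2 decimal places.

139.09 mm

At z = 9 mm: the r=4 cylinder gives a regular 32-gon of circumradius 4 (constant along its height) (perimeter = 2·32·4.000·sin(180°/32) = 25.09 mm); the 29×28 cube at (5.5, -1.5) contributes its full rectangle (perimeter 114.00 mm); the cube at (-4, 8.5) does not reach this height (z outside [12, 21.5]); Taking the union: the 2 present regions are separate (no shared area or edge), so areas and boundary lengths simply add and each stays a separate island — boundary = 139.09 mm. Overall, the cross-section has 2 separate islands. Total boundary length (outer) = 139.09 mm.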